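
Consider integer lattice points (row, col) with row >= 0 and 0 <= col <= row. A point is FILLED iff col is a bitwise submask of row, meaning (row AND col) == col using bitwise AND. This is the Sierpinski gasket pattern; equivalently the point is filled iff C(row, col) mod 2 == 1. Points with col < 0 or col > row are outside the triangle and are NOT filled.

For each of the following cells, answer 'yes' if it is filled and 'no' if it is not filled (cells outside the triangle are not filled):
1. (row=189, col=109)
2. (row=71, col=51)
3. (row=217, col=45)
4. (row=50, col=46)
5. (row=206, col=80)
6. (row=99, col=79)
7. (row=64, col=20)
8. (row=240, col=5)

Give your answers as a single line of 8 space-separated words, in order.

(189,109): row=0b10111101, col=0b1101101, row AND col = 0b101101 = 45; 45 != 109 -> empty
(71,51): row=0b1000111, col=0b110011, row AND col = 0b11 = 3; 3 != 51 -> empty
(217,45): row=0b11011001, col=0b101101, row AND col = 0b1001 = 9; 9 != 45 -> empty
(50,46): row=0b110010, col=0b101110, row AND col = 0b100010 = 34; 34 != 46 -> empty
(206,80): row=0b11001110, col=0b1010000, row AND col = 0b1000000 = 64; 64 != 80 -> empty
(99,79): row=0b1100011, col=0b1001111, row AND col = 0b1000011 = 67; 67 != 79 -> empty
(64,20): row=0b1000000, col=0b10100, row AND col = 0b0 = 0; 0 != 20 -> empty
(240,5): row=0b11110000, col=0b101, row AND col = 0b0 = 0; 0 != 5 -> empty

Answer: no no no no no no no no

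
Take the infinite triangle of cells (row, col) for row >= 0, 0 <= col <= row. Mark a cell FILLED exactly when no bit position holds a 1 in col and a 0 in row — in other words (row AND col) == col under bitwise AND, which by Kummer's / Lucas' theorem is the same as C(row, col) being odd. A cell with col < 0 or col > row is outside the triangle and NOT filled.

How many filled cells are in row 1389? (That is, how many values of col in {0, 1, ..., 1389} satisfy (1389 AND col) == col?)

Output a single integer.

Answer: 128

Derivation:
1389 in binary = 10101101101
popcount(1389) = number of 1-bits in 10101101101 = 7
A col c satisfies (1389 AND c) == c iff every set bit of c is also set in 1389; each of the 7 set bits of 1389 can independently be on or off in c.
count = 2^7 = 128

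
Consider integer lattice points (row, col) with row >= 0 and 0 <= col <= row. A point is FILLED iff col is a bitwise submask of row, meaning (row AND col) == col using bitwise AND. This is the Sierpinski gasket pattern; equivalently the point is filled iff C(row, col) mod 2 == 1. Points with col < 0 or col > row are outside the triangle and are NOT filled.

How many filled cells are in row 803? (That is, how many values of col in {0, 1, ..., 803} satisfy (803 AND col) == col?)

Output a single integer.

803 in binary = 1100100011
popcount(803) = number of 1-bits in 1100100011 = 5
A col c satisfies (803 AND c) == c iff every set bit of c is also set in 803; each of the 5 set bits of 803 can independently be on or off in c.
count = 2^5 = 32

Answer: 32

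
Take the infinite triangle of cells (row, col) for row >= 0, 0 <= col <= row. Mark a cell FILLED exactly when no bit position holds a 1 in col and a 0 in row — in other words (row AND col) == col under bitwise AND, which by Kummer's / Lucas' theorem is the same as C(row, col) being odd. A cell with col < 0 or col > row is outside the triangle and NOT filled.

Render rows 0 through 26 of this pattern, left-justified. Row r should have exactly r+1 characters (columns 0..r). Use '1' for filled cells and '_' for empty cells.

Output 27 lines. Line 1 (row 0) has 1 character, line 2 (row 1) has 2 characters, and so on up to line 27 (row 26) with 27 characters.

Answer: 1
11
1_1
1111
1___1
11__11
1_1_1_1
11111111
1_______1
11______11
1_1_____1_1
1111____1111
1___1___1___1
11__11__11__11
1_1_1_1_1_1_1_1
1111111111111111
1_______________1
11______________11
1_1_____________1_1
1111____________1111
1___1___________1___1
11__11__________11__11
1_1_1_1_________1_1_1_1
11111111________11111111
1_______1_______1_______1
11______11______11______11
1_1_____1_1_____1_1_____1_1

Derivation:
r0=0: 1
r1=1: 11
r2=10: 1_1
r3=11: 1111
r4=100: 1___1
r5=101: 11__11
r6=110: 1_1_1_1
r7=111: 11111111
r8=1000: 1_______1
r9=1001: 11______11
r10=1010: 1_1_____1_1
r11=1011: 1111____1111
r12=1100: 1___1___1___1
r13=1101: 11__11__11__11
r14=1110: 1_1_1_1_1_1_1_1
r15=1111: 1111111111111111
r16=10000: 1_______________1
r17=10001: 11______________11
r18=10010: 1_1_____________1_1
r19=10011: 1111____________1111
r20=10100: 1___1___________1___1
r21=10101: 11__11__________11__11
r22=10110: 1_1_1_1_________1_1_1_1
r23=10111: 11111111________11111111
r24=11000: 1_______1_______1_______1
r25=11001: 11______11______11______11
r26=11010: 1_1_____1_1_____1_1_____1_1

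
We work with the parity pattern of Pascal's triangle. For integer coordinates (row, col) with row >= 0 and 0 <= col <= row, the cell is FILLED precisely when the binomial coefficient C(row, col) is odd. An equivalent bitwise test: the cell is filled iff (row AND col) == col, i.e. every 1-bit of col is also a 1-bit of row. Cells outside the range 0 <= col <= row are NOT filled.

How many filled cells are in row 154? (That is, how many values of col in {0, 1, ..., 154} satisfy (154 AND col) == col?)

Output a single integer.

154 in binary = 10011010
popcount(154) = number of 1-bits in 10011010 = 4
A col c satisfies (154 AND c) == c iff every set bit of c is also set in 154; each of the 4 set bits of 154 can independently be on or off in c.
count = 2^4 = 16

Answer: 16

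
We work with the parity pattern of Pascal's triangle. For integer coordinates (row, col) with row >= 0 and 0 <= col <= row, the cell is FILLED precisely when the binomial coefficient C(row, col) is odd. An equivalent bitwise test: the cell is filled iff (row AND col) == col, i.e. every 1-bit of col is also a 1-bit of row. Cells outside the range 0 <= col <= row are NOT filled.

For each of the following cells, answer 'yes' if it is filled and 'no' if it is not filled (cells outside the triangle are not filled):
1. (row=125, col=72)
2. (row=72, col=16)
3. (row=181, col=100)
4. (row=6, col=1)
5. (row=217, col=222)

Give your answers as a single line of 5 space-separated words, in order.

(125,72): row=0b1111101, col=0b1001000, row AND col = 0b1001000 = 72; 72 == 72 -> filled
(72,16): row=0b1001000, col=0b10000, row AND col = 0b0 = 0; 0 != 16 -> empty
(181,100): row=0b10110101, col=0b1100100, row AND col = 0b100100 = 36; 36 != 100 -> empty
(6,1): row=0b110, col=0b1, row AND col = 0b0 = 0; 0 != 1 -> empty
(217,222): col outside [0, 217] -> not filled

Answer: yes no no no no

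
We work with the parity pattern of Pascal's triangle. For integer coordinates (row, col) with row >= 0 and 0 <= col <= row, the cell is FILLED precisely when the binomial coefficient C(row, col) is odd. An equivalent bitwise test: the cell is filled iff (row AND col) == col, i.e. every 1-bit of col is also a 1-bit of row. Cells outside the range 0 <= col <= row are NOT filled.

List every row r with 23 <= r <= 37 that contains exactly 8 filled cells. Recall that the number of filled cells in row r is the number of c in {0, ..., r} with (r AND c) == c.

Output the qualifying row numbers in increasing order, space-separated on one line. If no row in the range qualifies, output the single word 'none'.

Answer: 25 26 28 35 37

Derivation:
Row r has 2^popcount(r) filled cells, so we need popcount(r) = log2(8) = 3.
Scan r = 23..37 and keep those with exactly 3 one-bits:
r=23=10111 popcount=4 -> skip
r=24=11000 popcount=2 -> skip
r=25=11001 popcount=3 -> KEEP
r=26=11010 popcount=3 -> KEEP
r=27=11011 popcount=4 -> skip
r=28=11100 popcount=3 -> KEEP
r=29=11101 popcount=4 -> skip
r=30=11110 popcount=4 -> skip
r=31=11111 popcount=5 -> skip
r=32=100000 popcount=1 -> skip
r=33=100001 popcount=2 -> skip
r=34=100010 popcount=2 -> skip
r=35=100011 popcount=3 -> KEEP
r=36=100100 popcount=2 -> skip
r=37=100101 popcount=3 -> KEEP
Kept rows: 25 26 28 35 37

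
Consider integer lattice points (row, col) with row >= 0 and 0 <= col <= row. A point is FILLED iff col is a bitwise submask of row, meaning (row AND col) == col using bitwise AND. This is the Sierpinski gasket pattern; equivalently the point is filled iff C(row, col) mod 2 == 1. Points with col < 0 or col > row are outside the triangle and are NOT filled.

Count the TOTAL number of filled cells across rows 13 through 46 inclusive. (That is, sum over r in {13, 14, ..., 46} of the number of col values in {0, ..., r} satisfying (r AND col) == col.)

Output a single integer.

Answer: 324

Derivation:
r13=1101 pc3: +8 =8
r14=1110 pc3: +8 =16
r15=1111 pc4: +16 =32
r16=10000 pc1: +2 =34
r17=10001 pc2: +4 =38
r18=10010 pc2: +4 =42
r19=10011 pc3: +8 =50
r20=10100 pc2: +4 =54
r21=10101 pc3: +8 =62
r22=10110 pc3: +8 =70
r23=10111 pc4: +16 =86
r24=11000 pc2: +4 =90
r25=11001 pc3: +8 =98
r26=11010 pc3: +8 =106
r27=11011 pc4: +16 =122
r28=11100 pc3: +8 =130
r29=11101 pc4: +16 =146
r30=11110 pc4: +16 =162
r31=11111 pc5: +32 =194
r32=100000 pc1: +2 =196
r33=100001 pc2: +4 =200
r34=100010 pc2: +4 =204
r35=100011 pc3: +8 =212
r36=100100 pc2: +4 =216
r37=100101 pc3: +8 =224
r38=100110 pc3: +8 =232
r39=100111 pc4: +16 =248
r40=101000 pc2: +4 =252
r41=101001 pc3: +8 =260
r42=101010 pc3: +8 =268
r43=101011 pc4: +16 =284
r44=101100 pc3: +8 =292
r45=101101 pc4: +16 =308
r46=101110 pc4: +16 =324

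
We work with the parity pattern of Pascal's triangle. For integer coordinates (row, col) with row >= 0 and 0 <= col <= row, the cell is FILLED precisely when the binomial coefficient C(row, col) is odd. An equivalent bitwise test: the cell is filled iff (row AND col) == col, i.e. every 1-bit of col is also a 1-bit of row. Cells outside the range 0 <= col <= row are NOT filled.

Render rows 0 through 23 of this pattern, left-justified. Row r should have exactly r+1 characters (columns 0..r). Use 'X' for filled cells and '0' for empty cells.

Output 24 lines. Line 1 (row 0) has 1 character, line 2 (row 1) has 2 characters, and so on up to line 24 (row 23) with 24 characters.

r0=0: X
r1=1: XX
r2=10: X0X
r3=11: XXXX
r4=100: X000X
r5=101: XX00XX
r6=110: X0X0X0X
r7=111: XXXXXXXX
r8=1000: X0000000X
r9=1001: XX000000XX
r10=1010: X0X00000X0X
r11=1011: XXXX0000XXXX
r12=1100: X000X000X000X
r13=1101: XX00XX00XX00XX
r14=1110: X0X0X0X0X0X0X0X
r15=1111: XXXXXXXXXXXXXXXX
r16=10000: X000000000000000X
r17=10001: XX00000000000000XX
r18=10010: X0X0000000000000X0X
r19=10011: XXXX000000000000XXXX
r20=10100: X000X00000000000X000X
r21=10101: XX00XX0000000000XX00XX
r22=10110: X0X0X0X000000000X0X0X0X
r23=10111: XXXXXXXX00000000XXXXXXXX

Answer: X
XX
X0X
XXXX
X000X
XX00XX
X0X0X0X
XXXXXXXX
X0000000X
XX000000XX
X0X00000X0X
XXXX0000XXXX
X000X000X000X
XX00XX00XX00XX
X0X0X0X0X0X0X0X
XXXXXXXXXXXXXXXX
X000000000000000X
XX00000000000000XX
X0X0000000000000X0X
XXXX000000000000XXXX
X000X00000000000X000X
XX00XX0000000000XX00XX
X0X0X0X000000000X0X0X0X
XXXXXXXX00000000XXXXXXXX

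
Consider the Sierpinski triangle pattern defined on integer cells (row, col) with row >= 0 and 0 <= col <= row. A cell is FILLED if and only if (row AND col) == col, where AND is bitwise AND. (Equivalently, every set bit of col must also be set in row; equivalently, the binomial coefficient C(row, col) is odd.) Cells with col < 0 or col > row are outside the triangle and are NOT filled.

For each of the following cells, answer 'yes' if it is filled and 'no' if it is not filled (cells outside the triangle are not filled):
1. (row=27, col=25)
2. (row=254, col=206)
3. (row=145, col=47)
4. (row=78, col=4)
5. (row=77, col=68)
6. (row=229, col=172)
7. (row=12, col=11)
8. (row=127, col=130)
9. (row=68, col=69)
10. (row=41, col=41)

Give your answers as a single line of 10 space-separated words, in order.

(27,25): row=0b11011, col=0b11001, row AND col = 0b11001 = 25; 25 == 25 -> filled
(254,206): row=0b11111110, col=0b11001110, row AND col = 0b11001110 = 206; 206 == 206 -> filled
(145,47): row=0b10010001, col=0b101111, row AND col = 0b1 = 1; 1 != 47 -> empty
(78,4): row=0b1001110, col=0b100, row AND col = 0b100 = 4; 4 == 4 -> filled
(77,68): row=0b1001101, col=0b1000100, row AND col = 0b1000100 = 68; 68 == 68 -> filled
(229,172): row=0b11100101, col=0b10101100, row AND col = 0b10100100 = 164; 164 != 172 -> empty
(12,11): row=0b1100, col=0b1011, row AND col = 0b1000 = 8; 8 != 11 -> empty
(127,130): col outside [0, 127] -> not filled
(68,69): col outside [0, 68] -> not filled
(41,41): row=0b101001, col=0b101001, row AND col = 0b101001 = 41; 41 == 41 -> filled

Answer: yes yes no yes yes no no no no yes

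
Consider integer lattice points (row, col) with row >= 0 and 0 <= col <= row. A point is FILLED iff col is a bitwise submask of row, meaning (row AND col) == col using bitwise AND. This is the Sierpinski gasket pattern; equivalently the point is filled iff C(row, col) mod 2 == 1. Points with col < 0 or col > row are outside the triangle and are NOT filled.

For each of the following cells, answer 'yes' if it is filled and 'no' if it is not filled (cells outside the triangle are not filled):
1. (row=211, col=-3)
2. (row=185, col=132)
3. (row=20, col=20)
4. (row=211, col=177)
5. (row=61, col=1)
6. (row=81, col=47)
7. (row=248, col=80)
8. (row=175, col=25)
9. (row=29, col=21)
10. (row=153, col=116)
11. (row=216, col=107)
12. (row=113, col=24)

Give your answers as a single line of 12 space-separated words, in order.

Answer: no no yes no yes no yes no yes no no no

Derivation:
(211,-3): col outside [0, 211] -> not filled
(185,132): row=0b10111001, col=0b10000100, row AND col = 0b10000000 = 128; 128 != 132 -> empty
(20,20): row=0b10100, col=0b10100, row AND col = 0b10100 = 20; 20 == 20 -> filled
(211,177): row=0b11010011, col=0b10110001, row AND col = 0b10010001 = 145; 145 != 177 -> empty
(61,1): row=0b111101, col=0b1, row AND col = 0b1 = 1; 1 == 1 -> filled
(81,47): row=0b1010001, col=0b101111, row AND col = 0b1 = 1; 1 != 47 -> empty
(248,80): row=0b11111000, col=0b1010000, row AND col = 0b1010000 = 80; 80 == 80 -> filled
(175,25): row=0b10101111, col=0b11001, row AND col = 0b1001 = 9; 9 != 25 -> empty
(29,21): row=0b11101, col=0b10101, row AND col = 0b10101 = 21; 21 == 21 -> filled
(153,116): row=0b10011001, col=0b1110100, row AND col = 0b10000 = 16; 16 != 116 -> empty
(216,107): row=0b11011000, col=0b1101011, row AND col = 0b1001000 = 72; 72 != 107 -> empty
(113,24): row=0b1110001, col=0b11000, row AND col = 0b10000 = 16; 16 != 24 -> empty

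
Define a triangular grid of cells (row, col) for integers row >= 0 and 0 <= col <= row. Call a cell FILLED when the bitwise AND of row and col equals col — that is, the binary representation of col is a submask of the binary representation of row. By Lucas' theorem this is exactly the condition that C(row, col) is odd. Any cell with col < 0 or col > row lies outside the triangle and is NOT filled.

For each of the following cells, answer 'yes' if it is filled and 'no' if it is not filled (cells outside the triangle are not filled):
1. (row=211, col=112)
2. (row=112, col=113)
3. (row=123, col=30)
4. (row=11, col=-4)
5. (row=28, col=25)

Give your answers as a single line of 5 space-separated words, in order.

Answer: no no no no no

Derivation:
(211,112): row=0b11010011, col=0b1110000, row AND col = 0b1010000 = 80; 80 != 112 -> empty
(112,113): col outside [0, 112] -> not filled
(123,30): row=0b1111011, col=0b11110, row AND col = 0b11010 = 26; 26 != 30 -> empty
(11,-4): col outside [0, 11] -> not filled
(28,25): row=0b11100, col=0b11001, row AND col = 0b11000 = 24; 24 != 25 -> empty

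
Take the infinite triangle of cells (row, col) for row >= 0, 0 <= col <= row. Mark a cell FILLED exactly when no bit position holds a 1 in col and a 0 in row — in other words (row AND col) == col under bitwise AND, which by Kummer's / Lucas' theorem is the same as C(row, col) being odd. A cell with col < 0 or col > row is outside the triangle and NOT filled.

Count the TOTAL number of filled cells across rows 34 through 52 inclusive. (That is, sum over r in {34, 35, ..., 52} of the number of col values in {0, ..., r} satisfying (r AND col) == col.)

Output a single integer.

r34=100010 pc2: +4 =4
r35=100011 pc3: +8 =12
r36=100100 pc2: +4 =16
r37=100101 pc3: +8 =24
r38=100110 pc3: +8 =32
r39=100111 pc4: +16 =48
r40=101000 pc2: +4 =52
r41=101001 pc3: +8 =60
r42=101010 pc3: +8 =68
r43=101011 pc4: +16 =84
r44=101100 pc3: +8 =92
r45=101101 pc4: +16 =108
r46=101110 pc4: +16 =124
r47=101111 pc5: +32 =156
r48=110000 pc2: +4 =160
r49=110001 pc3: +8 =168
r50=110010 pc3: +8 =176
r51=110011 pc4: +16 =192
r52=110100 pc3: +8 =200

Answer: 200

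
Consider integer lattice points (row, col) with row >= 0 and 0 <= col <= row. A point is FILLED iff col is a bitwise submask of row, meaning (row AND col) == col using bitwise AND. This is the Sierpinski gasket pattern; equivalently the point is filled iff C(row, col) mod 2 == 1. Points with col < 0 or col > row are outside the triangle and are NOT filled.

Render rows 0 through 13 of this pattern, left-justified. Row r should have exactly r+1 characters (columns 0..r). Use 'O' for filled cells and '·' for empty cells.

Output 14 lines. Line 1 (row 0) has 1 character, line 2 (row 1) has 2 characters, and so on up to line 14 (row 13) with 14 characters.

Answer: O
OO
O·O
OOOO
O···O
OO··OO
O·O·O·O
OOOOOOOO
O·······O
OO······OO
O·O·····O·O
OOOO····OOOO
O···O···O···O
OO··OO··OO··OO

Derivation:
r0=0: O
r1=1: OO
r2=10: O·O
r3=11: OOOO
r4=100: O···O
r5=101: OO··OO
r6=110: O·O·O·O
r7=111: OOOOOOOO
r8=1000: O·······O
r9=1001: OO······OO
r10=1010: O·O·····O·O
r11=1011: OOOO····OOOO
r12=1100: O···O···O···O
r13=1101: OO··OO··OO··OO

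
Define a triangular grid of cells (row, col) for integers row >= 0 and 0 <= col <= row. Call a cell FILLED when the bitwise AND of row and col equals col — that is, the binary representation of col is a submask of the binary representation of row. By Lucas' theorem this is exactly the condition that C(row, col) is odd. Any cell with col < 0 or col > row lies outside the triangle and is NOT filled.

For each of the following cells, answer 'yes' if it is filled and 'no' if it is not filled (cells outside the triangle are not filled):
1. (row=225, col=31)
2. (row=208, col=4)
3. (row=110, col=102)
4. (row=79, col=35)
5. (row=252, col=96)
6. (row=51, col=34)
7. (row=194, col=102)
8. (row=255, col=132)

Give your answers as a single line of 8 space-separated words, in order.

(225,31): row=0b11100001, col=0b11111, row AND col = 0b1 = 1; 1 != 31 -> empty
(208,4): row=0b11010000, col=0b100, row AND col = 0b0 = 0; 0 != 4 -> empty
(110,102): row=0b1101110, col=0b1100110, row AND col = 0b1100110 = 102; 102 == 102 -> filled
(79,35): row=0b1001111, col=0b100011, row AND col = 0b11 = 3; 3 != 35 -> empty
(252,96): row=0b11111100, col=0b1100000, row AND col = 0b1100000 = 96; 96 == 96 -> filled
(51,34): row=0b110011, col=0b100010, row AND col = 0b100010 = 34; 34 == 34 -> filled
(194,102): row=0b11000010, col=0b1100110, row AND col = 0b1000010 = 66; 66 != 102 -> empty
(255,132): row=0b11111111, col=0b10000100, row AND col = 0b10000100 = 132; 132 == 132 -> filled

Answer: no no yes no yes yes no yes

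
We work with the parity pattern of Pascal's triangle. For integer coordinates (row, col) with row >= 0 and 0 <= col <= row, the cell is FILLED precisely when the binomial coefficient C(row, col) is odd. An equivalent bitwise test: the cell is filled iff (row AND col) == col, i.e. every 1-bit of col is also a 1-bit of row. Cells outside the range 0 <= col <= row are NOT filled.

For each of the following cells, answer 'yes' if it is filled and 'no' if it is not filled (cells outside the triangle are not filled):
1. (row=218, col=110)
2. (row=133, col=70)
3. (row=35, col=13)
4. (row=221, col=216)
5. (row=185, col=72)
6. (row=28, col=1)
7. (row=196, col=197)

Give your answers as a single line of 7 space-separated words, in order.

Answer: no no no yes no no no

Derivation:
(218,110): row=0b11011010, col=0b1101110, row AND col = 0b1001010 = 74; 74 != 110 -> empty
(133,70): row=0b10000101, col=0b1000110, row AND col = 0b100 = 4; 4 != 70 -> empty
(35,13): row=0b100011, col=0b1101, row AND col = 0b1 = 1; 1 != 13 -> empty
(221,216): row=0b11011101, col=0b11011000, row AND col = 0b11011000 = 216; 216 == 216 -> filled
(185,72): row=0b10111001, col=0b1001000, row AND col = 0b1000 = 8; 8 != 72 -> empty
(28,1): row=0b11100, col=0b1, row AND col = 0b0 = 0; 0 != 1 -> empty
(196,197): col outside [0, 196] -> not filled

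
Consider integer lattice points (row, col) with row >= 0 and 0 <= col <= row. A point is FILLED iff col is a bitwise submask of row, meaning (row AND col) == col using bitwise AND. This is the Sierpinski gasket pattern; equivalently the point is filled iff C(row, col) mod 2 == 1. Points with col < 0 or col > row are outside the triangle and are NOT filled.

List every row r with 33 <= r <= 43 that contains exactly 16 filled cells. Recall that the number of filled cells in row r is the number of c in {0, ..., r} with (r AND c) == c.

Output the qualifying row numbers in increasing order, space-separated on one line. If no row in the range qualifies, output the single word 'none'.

Answer: 39 43

Derivation:
Row r has 2^popcount(r) filled cells, so we need popcount(r) = log2(16) = 4.
Scan r = 33..43 and keep those with exactly 4 one-bits:
r=33=100001 popcount=2 -> skip
r=34=100010 popcount=2 -> skip
r=35=100011 popcount=3 -> skip
r=36=100100 popcount=2 -> skip
r=37=100101 popcount=3 -> skip
r=38=100110 popcount=3 -> skip
r=39=100111 popcount=4 -> KEEP
r=40=101000 popcount=2 -> skip
r=41=101001 popcount=3 -> skip
r=42=101010 popcount=3 -> skip
r=43=101011 popcount=4 -> KEEP
Kept rows: 39 43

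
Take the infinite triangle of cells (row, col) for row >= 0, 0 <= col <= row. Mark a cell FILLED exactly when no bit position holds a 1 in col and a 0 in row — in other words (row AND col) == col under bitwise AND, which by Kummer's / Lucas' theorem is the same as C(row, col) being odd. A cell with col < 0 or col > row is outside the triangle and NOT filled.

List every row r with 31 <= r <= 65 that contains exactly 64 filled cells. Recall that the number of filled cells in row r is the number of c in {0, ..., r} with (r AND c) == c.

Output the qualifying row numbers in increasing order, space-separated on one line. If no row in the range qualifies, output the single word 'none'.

Row r has 2^popcount(r) filled cells, so we need popcount(r) = log2(64) = 6.
Scan r = 31..65 and keep those with exactly 6 one-bits:
r=31=11111 popcount=5 -> skip
r=32=100000 popcount=1 -> skip
r=33=100001 popcount=2 -> skip
r=34=100010 popcount=2 -> skip
r=35=100011 popcount=3 -> skip
r=36=100100 popcount=2 -> skip
r=37=100101 popcount=3 -> skip
r=38=100110 popcount=3 -> skip
r=39=100111 popcount=4 -> skip
r=40=101000 popcount=2 -> skip
r=41=101001 popcount=3 -> skip
r=42=101010 popcount=3 -> skip
r=43=101011 popcount=4 -> skip
r=44=101100 popcount=3 -> skip
r=45=101101 popcount=4 -> skip
r=46=101110 popcount=4 -> skip
r=47=101111 popcount=5 -> skip
r=48=110000 popcount=2 -> skip
r=49=110001 popcount=3 -> skip
r=50=110010 popcount=3 -> skip
r=51=110011 popcount=4 -> skip
r=52=110100 popcount=3 -> skip
r=53=110101 popcount=4 -> skip
r=54=110110 popcount=4 -> skip
r=55=110111 popcount=5 -> skip
r=56=111000 popcount=3 -> skip
r=57=111001 popcount=4 -> skip
r=58=111010 popcount=4 -> skip
r=59=111011 popcount=5 -> skip
r=60=111100 popcount=4 -> skip
r=61=111101 popcount=5 -> skip
r=62=111110 popcount=5 -> skip
r=63=111111 popcount=6 -> KEEP
r=64=1000000 popcount=1 -> skip
r=65=1000001 popcount=2 -> skip
Kept rows: 63

Answer: 63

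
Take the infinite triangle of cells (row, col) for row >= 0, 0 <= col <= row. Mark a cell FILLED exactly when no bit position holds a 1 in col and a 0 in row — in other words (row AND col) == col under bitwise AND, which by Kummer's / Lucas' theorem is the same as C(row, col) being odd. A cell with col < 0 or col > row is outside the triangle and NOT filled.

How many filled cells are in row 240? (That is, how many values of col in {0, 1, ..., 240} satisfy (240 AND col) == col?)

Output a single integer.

Answer: 16

Derivation:
240 in binary = 11110000
popcount(240) = number of 1-bits in 11110000 = 4
A col c satisfies (240 AND c) == c iff every set bit of c is also set in 240; each of the 4 set bits of 240 can independently be on or off in c.
count = 2^4 = 16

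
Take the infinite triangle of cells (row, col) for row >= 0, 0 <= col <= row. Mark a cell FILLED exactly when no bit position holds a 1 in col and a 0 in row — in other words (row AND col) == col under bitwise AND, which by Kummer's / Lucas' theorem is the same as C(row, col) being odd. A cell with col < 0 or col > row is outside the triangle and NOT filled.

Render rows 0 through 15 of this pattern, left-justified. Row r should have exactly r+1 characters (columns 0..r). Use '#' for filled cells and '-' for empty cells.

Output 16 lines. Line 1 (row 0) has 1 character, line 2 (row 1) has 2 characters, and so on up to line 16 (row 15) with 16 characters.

Answer: #
##
#-#
####
#---#
##--##
#-#-#-#
########
#-------#
##------##
#-#-----#-#
####----####
#---#---#---#
##--##--##--##
#-#-#-#-#-#-#-#
################

Derivation:
r0=0: #
r1=1: ##
r2=10: #-#
r3=11: ####
r4=100: #---#
r5=101: ##--##
r6=110: #-#-#-#
r7=111: ########
r8=1000: #-------#
r9=1001: ##------##
r10=1010: #-#-----#-#
r11=1011: ####----####
r12=1100: #---#---#---#
r13=1101: ##--##--##--##
r14=1110: #-#-#-#-#-#-#-#
r15=1111: ################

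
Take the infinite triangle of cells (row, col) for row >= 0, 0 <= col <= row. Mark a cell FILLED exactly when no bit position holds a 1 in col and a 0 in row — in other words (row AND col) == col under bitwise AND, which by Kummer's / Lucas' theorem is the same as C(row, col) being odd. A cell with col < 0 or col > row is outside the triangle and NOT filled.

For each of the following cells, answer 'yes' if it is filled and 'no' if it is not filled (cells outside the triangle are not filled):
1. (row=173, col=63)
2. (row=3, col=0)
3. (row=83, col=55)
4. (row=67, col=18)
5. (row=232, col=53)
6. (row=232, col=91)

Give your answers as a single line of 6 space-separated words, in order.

(173,63): row=0b10101101, col=0b111111, row AND col = 0b101101 = 45; 45 != 63 -> empty
(3,0): row=0b11, col=0b0, row AND col = 0b0 = 0; 0 == 0 -> filled
(83,55): row=0b1010011, col=0b110111, row AND col = 0b10011 = 19; 19 != 55 -> empty
(67,18): row=0b1000011, col=0b10010, row AND col = 0b10 = 2; 2 != 18 -> empty
(232,53): row=0b11101000, col=0b110101, row AND col = 0b100000 = 32; 32 != 53 -> empty
(232,91): row=0b11101000, col=0b1011011, row AND col = 0b1001000 = 72; 72 != 91 -> empty

Answer: no yes no no no no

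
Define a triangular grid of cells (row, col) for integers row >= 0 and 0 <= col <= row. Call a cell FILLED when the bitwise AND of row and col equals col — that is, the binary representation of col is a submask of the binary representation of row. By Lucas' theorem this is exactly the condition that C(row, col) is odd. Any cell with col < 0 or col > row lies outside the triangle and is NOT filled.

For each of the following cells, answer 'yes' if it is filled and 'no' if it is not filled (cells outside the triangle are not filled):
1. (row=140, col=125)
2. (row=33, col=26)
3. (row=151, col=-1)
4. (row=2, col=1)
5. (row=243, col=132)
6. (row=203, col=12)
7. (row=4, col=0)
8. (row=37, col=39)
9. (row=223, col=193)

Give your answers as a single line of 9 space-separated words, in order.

(140,125): row=0b10001100, col=0b1111101, row AND col = 0b1100 = 12; 12 != 125 -> empty
(33,26): row=0b100001, col=0b11010, row AND col = 0b0 = 0; 0 != 26 -> empty
(151,-1): col outside [0, 151] -> not filled
(2,1): row=0b10, col=0b1, row AND col = 0b0 = 0; 0 != 1 -> empty
(243,132): row=0b11110011, col=0b10000100, row AND col = 0b10000000 = 128; 128 != 132 -> empty
(203,12): row=0b11001011, col=0b1100, row AND col = 0b1000 = 8; 8 != 12 -> empty
(4,0): row=0b100, col=0b0, row AND col = 0b0 = 0; 0 == 0 -> filled
(37,39): col outside [0, 37] -> not filled
(223,193): row=0b11011111, col=0b11000001, row AND col = 0b11000001 = 193; 193 == 193 -> filled

Answer: no no no no no no yes no yes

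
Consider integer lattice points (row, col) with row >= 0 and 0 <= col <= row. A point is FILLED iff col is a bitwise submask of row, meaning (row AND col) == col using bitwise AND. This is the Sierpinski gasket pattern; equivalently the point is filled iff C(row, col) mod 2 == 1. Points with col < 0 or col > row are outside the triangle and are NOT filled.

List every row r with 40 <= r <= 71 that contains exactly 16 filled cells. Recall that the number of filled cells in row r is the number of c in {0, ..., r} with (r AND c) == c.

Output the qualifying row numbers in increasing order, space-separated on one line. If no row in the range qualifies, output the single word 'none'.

Row r has 2^popcount(r) filled cells, so we need popcount(r) = log2(16) = 4.
Scan r = 40..71 and keep those with exactly 4 one-bits:
r=40=101000 popcount=2 -> skip
r=41=101001 popcount=3 -> skip
r=42=101010 popcount=3 -> skip
r=43=101011 popcount=4 -> KEEP
r=44=101100 popcount=3 -> skip
r=45=101101 popcount=4 -> KEEP
r=46=101110 popcount=4 -> KEEP
r=47=101111 popcount=5 -> skip
r=48=110000 popcount=2 -> skip
r=49=110001 popcount=3 -> skip
r=50=110010 popcount=3 -> skip
r=51=110011 popcount=4 -> KEEP
r=52=110100 popcount=3 -> skip
r=53=110101 popcount=4 -> KEEP
r=54=110110 popcount=4 -> KEEP
r=55=110111 popcount=5 -> skip
r=56=111000 popcount=3 -> skip
r=57=111001 popcount=4 -> KEEP
r=58=111010 popcount=4 -> KEEP
r=59=111011 popcount=5 -> skip
r=60=111100 popcount=4 -> KEEP
r=61=111101 popcount=5 -> skip
r=62=111110 popcount=5 -> skip
r=63=111111 popcount=6 -> skip
r=64=1000000 popcount=1 -> skip
r=65=1000001 popcount=2 -> skip
r=66=1000010 popcount=2 -> skip
r=67=1000011 popcount=3 -> skip
r=68=1000100 popcount=2 -> skip
r=69=1000101 popcount=3 -> skip
r=70=1000110 popcount=3 -> skip
r=71=1000111 popcount=4 -> KEEP
Kept rows: 43 45 46 51 53 54 57 58 60 71

Answer: 43 45 46 51 53 54 57 58 60 71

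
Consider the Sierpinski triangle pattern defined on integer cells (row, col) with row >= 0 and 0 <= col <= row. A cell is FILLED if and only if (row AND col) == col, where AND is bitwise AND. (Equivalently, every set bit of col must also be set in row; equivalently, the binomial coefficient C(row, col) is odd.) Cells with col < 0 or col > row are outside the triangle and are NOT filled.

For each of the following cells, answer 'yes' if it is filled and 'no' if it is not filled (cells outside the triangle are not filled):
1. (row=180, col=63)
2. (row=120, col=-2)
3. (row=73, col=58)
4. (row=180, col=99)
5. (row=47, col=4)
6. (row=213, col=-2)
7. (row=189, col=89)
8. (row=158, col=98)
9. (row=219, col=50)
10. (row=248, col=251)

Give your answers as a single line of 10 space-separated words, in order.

Answer: no no no no yes no no no no no

Derivation:
(180,63): row=0b10110100, col=0b111111, row AND col = 0b110100 = 52; 52 != 63 -> empty
(120,-2): col outside [0, 120] -> not filled
(73,58): row=0b1001001, col=0b111010, row AND col = 0b1000 = 8; 8 != 58 -> empty
(180,99): row=0b10110100, col=0b1100011, row AND col = 0b100000 = 32; 32 != 99 -> empty
(47,4): row=0b101111, col=0b100, row AND col = 0b100 = 4; 4 == 4 -> filled
(213,-2): col outside [0, 213] -> not filled
(189,89): row=0b10111101, col=0b1011001, row AND col = 0b11001 = 25; 25 != 89 -> empty
(158,98): row=0b10011110, col=0b1100010, row AND col = 0b10 = 2; 2 != 98 -> empty
(219,50): row=0b11011011, col=0b110010, row AND col = 0b10010 = 18; 18 != 50 -> empty
(248,251): col outside [0, 248] -> not filled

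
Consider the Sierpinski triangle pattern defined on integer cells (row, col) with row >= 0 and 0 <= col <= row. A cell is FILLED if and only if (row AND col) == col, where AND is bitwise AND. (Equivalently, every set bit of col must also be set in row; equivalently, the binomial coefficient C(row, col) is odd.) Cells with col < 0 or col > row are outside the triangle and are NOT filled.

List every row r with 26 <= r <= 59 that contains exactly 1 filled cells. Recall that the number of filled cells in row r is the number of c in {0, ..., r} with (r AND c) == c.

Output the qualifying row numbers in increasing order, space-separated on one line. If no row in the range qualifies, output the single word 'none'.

Row r has 2^popcount(r) filled cells, so we need popcount(r) = log2(1) = 0.
Scan r = 26..59 and keep those with exactly 0 one-bits:
r=26=11010 popcount=3 -> skip
r=27=11011 popcount=4 -> skip
r=28=11100 popcount=3 -> skip
r=29=11101 popcount=4 -> skip
r=30=11110 popcount=4 -> skip
r=31=11111 popcount=5 -> skip
r=32=100000 popcount=1 -> skip
r=33=100001 popcount=2 -> skip
r=34=100010 popcount=2 -> skip
r=35=100011 popcount=3 -> skip
r=36=100100 popcount=2 -> skip
r=37=100101 popcount=3 -> skip
r=38=100110 popcount=3 -> skip
r=39=100111 popcount=4 -> skip
r=40=101000 popcount=2 -> skip
r=41=101001 popcount=3 -> skip
r=42=101010 popcount=3 -> skip
r=43=101011 popcount=4 -> skip
r=44=101100 popcount=3 -> skip
r=45=101101 popcount=4 -> skip
r=46=101110 popcount=4 -> skip
r=47=101111 popcount=5 -> skip
r=48=110000 popcount=2 -> skip
r=49=110001 popcount=3 -> skip
r=50=110010 popcount=3 -> skip
r=51=110011 popcount=4 -> skip
r=52=110100 popcount=3 -> skip
r=53=110101 popcount=4 -> skip
r=54=110110 popcount=4 -> skip
r=55=110111 popcount=5 -> skip
r=56=111000 popcount=3 -> skip
r=57=111001 popcount=4 -> skip
r=58=111010 popcount=4 -> skip
r=59=111011 popcount=5 -> skip
Kept rows: none

Answer: none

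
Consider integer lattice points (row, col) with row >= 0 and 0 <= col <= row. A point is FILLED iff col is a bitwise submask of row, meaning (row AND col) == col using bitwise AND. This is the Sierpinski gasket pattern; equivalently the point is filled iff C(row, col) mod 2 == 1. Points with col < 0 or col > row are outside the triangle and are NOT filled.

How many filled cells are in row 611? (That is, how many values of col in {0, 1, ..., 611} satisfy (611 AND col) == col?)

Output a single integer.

611 in binary = 1001100011
popcount(611) = number of 1-bits in 1001100011 = 5
A col c satisfies (611 AND c) == c iff every set bit of c is also set in 611; each of the 5 set bits of 611 can independently be on or off in c.
count = 2^5 = 32

Answer: 32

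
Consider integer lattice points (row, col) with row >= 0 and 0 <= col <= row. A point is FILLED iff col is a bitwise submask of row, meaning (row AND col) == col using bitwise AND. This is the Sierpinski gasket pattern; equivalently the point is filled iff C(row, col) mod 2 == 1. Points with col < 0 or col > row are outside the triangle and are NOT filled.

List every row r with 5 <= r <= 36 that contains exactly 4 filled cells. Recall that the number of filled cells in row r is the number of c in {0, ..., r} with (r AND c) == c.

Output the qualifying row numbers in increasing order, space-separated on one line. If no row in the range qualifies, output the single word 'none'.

Answer: 5 6 9 10 12 17 18 20 24 33 34 36

Derivation:
Row r has 2^popcount(r) filled cells, so we need popcount(r) = log2(4) = 2.
Scan r = 5..36 and keep those with exactly 2 one-bits:
r=5=101 popcount=2 -> KEEP
r=6=110 popcount=2 -> KEEP
r=7=111 popcount=3 -> skip
r=8=1000 popcount=1 -> skip
r=9=1001 popcount=2 -> KEEP
r=10=1010 popcount=2 -> KEEP
r=11=1011 popcount=3 -> skip
r=12=1100 popcount=2 -> KEEP
r=13=1101 popcount=3 -> skip
r=14=1110 popcount=3 -> skip
r=15=1111 popcount=4 -> skip
r=16=10000 popcount=1 -> skip
r=17=10001 popcount=2 -> KEEP
r=18=10010 popcount=2 -> KEEP
r=19=10011 popcount=3 -> skip
r=20=10100 popcount=2 -> KEEP
r=21=10101 popcount=3 -> skip
r=22=10110 popcount=3 -> skip
r=23=10111 popcount=4 -> skip
r=24=11000 popcount=2 -> KEEP
r=25=11001 popcount=3 -> skip
r=26=11010 popcount=3 -> skip
r=27=11011 popcount=4 -> skip
r=28=11100 popcount=3 -> skip
r=29=11101 popcount=4 -> skip
r=30=11110 popcount=4 -> skip
r=31=11111 popcount=5 -> skip
r=32=100000 popcount=1 -> skip
r=33=100001 popcount=2 -> KEEP
r=34=100010 popcount=2 -> KEEP
r=35=100011 popcount=3 -> skip
r=36=100100 popcount=2 -> KEEP
Kept rows: 5 6 9 10 12 17 18 20 24 33 34 36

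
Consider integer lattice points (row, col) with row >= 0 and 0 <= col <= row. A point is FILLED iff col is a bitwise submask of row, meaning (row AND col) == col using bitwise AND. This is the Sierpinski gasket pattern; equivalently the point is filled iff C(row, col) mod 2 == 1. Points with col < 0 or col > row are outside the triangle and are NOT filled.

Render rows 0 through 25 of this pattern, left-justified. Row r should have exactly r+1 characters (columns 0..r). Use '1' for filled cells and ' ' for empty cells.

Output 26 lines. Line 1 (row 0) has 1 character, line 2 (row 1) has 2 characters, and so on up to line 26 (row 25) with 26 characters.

Answer: 1
11
1 1
1111
1   1
11  11
1 1 1 1
11111111
1       1
11      11
1 1     1 1
1111    1111
1   1   1   1
11  11  11  11
1 1 1 1 1 1 1 1
1111111111111111
1               1
11              11
1 1             1 1
1111            1111
1   1           1   1
11  11          11  11
1 1 1 1         1 1 1 1
11111111        11111111
1       1       1       1
11      11      11      11

Derivation:
r0=0: 1
r1=1: 11
r2=10: 1 1
r3=11: 1111
r4=100: 1   1
r5=101: 11  11
r6=110: 1 1 1 1
r7=111: 11111111
r8=1000: 1       1
r9=1001: 11      11
r10=1010: 1 1     1 1
r11=1011: 1111    1111
r12=1100: 1   1   1   1
r13=1101: 11  11  11  11
r14=1110: 1 1 1 1 1 1 1 1
r15=1111: 1111111111111111
r16=10000: 1               1
r17=10001: 11              11
r18=10010: 1 1             1 1
r19=10011: 1111            1111
r20=10100: 1   1           1   1
r21=10101: 11  11          11  11
r22=10110: 1 1 1 1         1 1 1 1
r23=10111: 11111111        11111111
r24=11000: 1       1       1       1
r25=11001: 11      11      11      11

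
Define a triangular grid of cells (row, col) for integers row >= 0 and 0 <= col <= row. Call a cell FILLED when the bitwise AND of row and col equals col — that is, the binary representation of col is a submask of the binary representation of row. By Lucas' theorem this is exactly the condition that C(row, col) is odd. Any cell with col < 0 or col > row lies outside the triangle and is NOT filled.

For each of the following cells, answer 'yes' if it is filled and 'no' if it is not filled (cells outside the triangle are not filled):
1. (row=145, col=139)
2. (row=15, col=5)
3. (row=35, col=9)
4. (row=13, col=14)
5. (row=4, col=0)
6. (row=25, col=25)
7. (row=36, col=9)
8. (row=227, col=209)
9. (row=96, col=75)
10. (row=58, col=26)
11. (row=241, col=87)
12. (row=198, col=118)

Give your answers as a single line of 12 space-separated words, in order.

(145,139): row=0b10010001, col=0b10001011, row AND col = 0b10000001 = 129; 129 != 139 -> empty
(15,5): row=0b1111, col=0b101, row AND col = 0b101 = 5; 5 == 5 -> filled
(35,9): row=0b100011, col=0b1001, row AND col = 0b1 = 1; 1 != 9 -> empty
(13,14): col outside [0, 13] -> not filled
(4,0): row=0b100, col=0b0, row AND col = 0b0 = 0; 0 == 0 -> filled
(25,25): row=0b11001, col=0b11001, row AND col = 0b11001 = 25; 25 == 25 -> filled
(36,9): row=0b100100, col=0b1001, row AND col = 0b0 = 0; 0 != 9 -> empty
(227,209): row=0b11100011, col=0b11010001, row AND col = 0b11000001 = 193; 193 != 209 -> empty
(96,75): row=0b1100000, col=0b1001011, row AND col = 0b1000000 = 64; 64 != 75 -> empty
(58,26): row=0b111010, col=0b11010, row AND col = 0b11010 = 26; 26 == 26 -> filled
(241,87): row=0b11110001, col=0b1010111, row AND col = 0b1010001 = 81; 81 != 87 -> empty
(198,118): row=0b11000110, col=0b1110110, row AND col = 0b1000110 = 70; 70 != 118 -> empty

Answer: no yes no no yes yes no no no yes no no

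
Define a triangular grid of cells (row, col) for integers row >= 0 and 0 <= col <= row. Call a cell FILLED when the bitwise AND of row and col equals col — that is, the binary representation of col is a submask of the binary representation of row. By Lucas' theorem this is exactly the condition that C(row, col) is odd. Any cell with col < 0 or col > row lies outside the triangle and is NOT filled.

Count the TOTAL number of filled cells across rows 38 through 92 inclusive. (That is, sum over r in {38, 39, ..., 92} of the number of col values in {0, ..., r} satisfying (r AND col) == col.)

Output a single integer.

Answer: 814

Derivation:
r38=100110 pc3: +8 =8
r39=100111 pc4: +16 =24
r40=101000 pc2: +4 =28
r41=101001 pc3: +8 =36
r42=101010 pc3: +8 =44
r43=101011 pc4: +16 =60
r44=101100 pc3: +8 =68
r45=101101 pc4: +16 =84
r46=101110 pc4: +16 =100
r47=101111 pc5: +32 =132
r48=110000 pc2: +4 =136
r49=110001 pc3: +8 =144
r50=110010 pc3: +8 =152
r51=110011 pc4: +16 =168
r52=110100 pc3: +8 =176
r53=110101 pc4: +16 =192
r54=110110 pc4: +16 =208
r55=110111 pc5: +32 =240
r56=111000 pc3: +8 =248
r57=111001 pc4: +16 =264
r58=111010 pc4: +16 =280
r59=111011 pc5: +32 =312
r60=111100 pc4: +16 =328
r61=111101 pc5: +32 =360
r62=111110 pc5: +32 =392
r63=111111 pc6: +64 =456
r64=1000000 pc1: +2 =458
r65=1000001 pc2: +4 =462
r66=1000010 pc2: +4 =466
r67=1000011 pc3: +8 =474
r68=1000100 pc2: +4 =478
r69=1000101 pc3: +8 =486
r70=1000110 pc3: +8 =494
r71=1000111 pc4: +16 =510
r72=1001000 pc2: +4 =514
r73=1001001 pc3: +8 =522
r74=1001010 pc3: +8 =530
r75=1001011 pc4: +16 =546
r76=1001100 pc3: +8 =554
r77=1001101 pc4: +16 =570
r78=1001110 pc4: +16 =586
r79=1001111 pc5: +32 =618
r80=1010000 pc2: +4 =622
r81=1010001 pc3: +8 =630
r82=1010010 pc3: +8 =638
r83=1010011 pc4: +16 =654
r84=1010100 pc3: +8 =662
r85=1010101 pc4: +16 =678
r86=1010110 pc4: +16 =694
r87=1010111 pc5: +32 =726
r88=1011000 pc3: +8 =734
r89=1011001 pc4: +16 =750
r90=1011010 pc4: +16 =766
r91=1011011 pc5: +32 =798
r92=1011100 pc4: +16 =814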